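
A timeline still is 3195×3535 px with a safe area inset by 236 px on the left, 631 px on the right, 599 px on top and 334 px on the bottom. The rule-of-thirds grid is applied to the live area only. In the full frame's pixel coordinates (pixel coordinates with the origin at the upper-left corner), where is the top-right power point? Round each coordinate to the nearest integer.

Content width = 3195 − 236 − 631 = 2328 px; content height = 3535 − 599 − 334 = 2602 px.
Top-right is two-thirds across and one-third down within the live area.
x = 236 + 2 × 2328/3 = 236 + 1552.00 ≈ 1788
y = 599 + 1 × 2602/3 = 599 + 867.33 ≈ 1466

x = 1788 px, y = 1466 px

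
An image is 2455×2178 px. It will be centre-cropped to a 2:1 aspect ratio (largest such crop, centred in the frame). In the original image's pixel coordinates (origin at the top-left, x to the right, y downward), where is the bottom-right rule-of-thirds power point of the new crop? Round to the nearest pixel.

2455/2178 < 2/1, so the 2:1 crop keeps the full width 2455 and trims height to 2455 × 1/2 = 1227.50 px.
Top offset = (2178 − 1227.50)/2 = 475.25 px; left offset = 0.
Bottom-right is two-thirds across and two-thirds down within the crop:
x = 0.00 + 2 × 2455.00/3 ≈ 1637; y = 475.25 + 2 × 1227.50/3 ≈ 1294.

x = 1637 px, y = 1294 px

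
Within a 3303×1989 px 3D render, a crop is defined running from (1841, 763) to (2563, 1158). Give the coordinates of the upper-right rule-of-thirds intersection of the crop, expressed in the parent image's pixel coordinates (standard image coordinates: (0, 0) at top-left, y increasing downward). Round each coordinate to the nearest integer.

(2322, 895)

Crop width = 2563 − 1841 = 722 px; one third is 240.67 px.
Crop height = 1158 − 763 = 395 px; one third is 131.67 px.
The upper-right point is two-thirds across and one-third down within the crop:
x = 1841 + 2 × 240.67 ≈ 2322; y = 763 + 1 × 131.67 ≈ 895.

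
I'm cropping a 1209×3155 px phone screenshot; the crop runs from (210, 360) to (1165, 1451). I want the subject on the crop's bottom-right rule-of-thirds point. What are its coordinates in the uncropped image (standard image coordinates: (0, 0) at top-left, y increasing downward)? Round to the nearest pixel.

Crop width = 1165 − 210 = 955 px; one third is 318.33 px.
Crop height = 1451 − 360 = 1091 px; one third is 363.67 px.
The bottom-right point is two-thirds across and two-thirds down within the crop:
x = 210 + 2 × 318.33 ≈ 847; y = 360 + 2 × 363.67 ≈ 1087.

x = 847 px, y = 1087 px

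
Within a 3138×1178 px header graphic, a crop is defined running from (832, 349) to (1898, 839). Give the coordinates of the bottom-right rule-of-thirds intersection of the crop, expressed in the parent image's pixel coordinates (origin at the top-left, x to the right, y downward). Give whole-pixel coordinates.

x = 1543 px, y = 676 px

Crop width = 1898 − 832 = 1066 px; one third is 355.33 px.
Crop height = 839 − 349 = 490 px; one third is 163.33 px.
The bottom-right point is two-thirds across and two-thirds down within the crop:
x = 832 + 2 × 355.33 ≈ 1543; y = 349 + 2 × 163.33 ≈ 676.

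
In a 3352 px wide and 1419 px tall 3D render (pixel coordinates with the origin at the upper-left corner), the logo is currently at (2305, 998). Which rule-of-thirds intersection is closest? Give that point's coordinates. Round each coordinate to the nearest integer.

(2235, 946)

Third lines: x ∈ {1117, 2235}, y ∈ {473, 946}.
2305 is closer to x = 2235; 998 is closer to y = 946.
So the nearest intersection is the lower-right power point.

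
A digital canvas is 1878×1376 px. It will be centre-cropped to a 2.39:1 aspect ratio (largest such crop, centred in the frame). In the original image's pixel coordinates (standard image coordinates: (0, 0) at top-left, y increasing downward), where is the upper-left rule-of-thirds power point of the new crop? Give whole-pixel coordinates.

x = 626 px, y = 557 px

1878/1376 < 2.39/1, so the 2.39:1 crop keeps the full width 1878 and trims height to 1878 × 1/2.39 = 785.77 px.
Top offset = (1376 − 785.77)/2 = 295.11 px; left offset = 0.
Upper-left is one-third across and one-third down within the crop:
x = 0.00 + 1 × 1878.00/3 ≈ 626; y = 295.11 + 1 × 785.77/3 ≈ 557.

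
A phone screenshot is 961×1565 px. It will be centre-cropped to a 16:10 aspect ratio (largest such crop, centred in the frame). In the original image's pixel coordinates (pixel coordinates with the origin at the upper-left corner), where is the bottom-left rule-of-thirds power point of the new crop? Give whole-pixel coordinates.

961/1565 < 16/10, so the 16:10 crop keeps the full width 961 and trims height to 961 × 10/16 = 600.62 px.
Top offset = (1565 − 600.62)/2 = 482.19 px; left offset = 0.
Bottom-left is one-third across and two-thirds down within the crop:
x = 0.00 + 1 × 961.00/3 ≈ 320; y = 482.19 + 2 × 600.62/3 ≈ 883.

x = 320 px, y = 883 px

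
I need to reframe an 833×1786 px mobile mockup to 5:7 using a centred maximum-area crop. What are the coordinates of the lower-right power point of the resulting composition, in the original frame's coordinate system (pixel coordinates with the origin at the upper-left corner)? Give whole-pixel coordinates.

x = 555 px, y = 1087 px

833/1786 < 5/7, so the 5:7 crop keeps the full width 833 and trims height to 833 × 7/5 = 1166.20 px.
Top offset = (1786 − 1166.20)/2 = 309.90 px; left offset = 0.
Lower-right is two-thirds across and two-thirds down within the crop:
x = 0.00 + 2 × 833.00/3 ≈ 555; y = 309.90 + 2 × 1166.20/3 ≈ 1087.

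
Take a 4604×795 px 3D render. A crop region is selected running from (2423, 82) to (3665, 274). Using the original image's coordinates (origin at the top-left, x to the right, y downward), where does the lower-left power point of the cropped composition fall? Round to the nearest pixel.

(2837, 210)

Crop width = 3665 − 2423 = 1242 px; one third is 414.00 px.
Crop height = 274 − 82 = 192 px; one third is 64.00 px.
The lower-left point is one-third across and two-thirds down within the crop:
x = 2423 + 1 × 414.00 ≈ 2837; y = 82 + 2 × 64.00 ≈ 210.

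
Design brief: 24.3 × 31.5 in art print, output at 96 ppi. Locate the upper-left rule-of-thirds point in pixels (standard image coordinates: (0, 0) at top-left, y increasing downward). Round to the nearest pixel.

In pixels the canvas is 24.3 × 96 = 2332.8 wide and 31.5 × 96 = 3024 tall.
The upper-left point is one-third across and one-third down:
x = 1 × 2332.8/3 ≈ 778; y = 1 × 3024/3 ≈ 1008.

(778, 1008)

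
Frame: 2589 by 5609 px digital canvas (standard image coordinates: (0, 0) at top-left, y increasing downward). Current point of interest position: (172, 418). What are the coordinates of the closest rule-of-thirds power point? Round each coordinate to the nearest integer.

Third lines: x ∈ {863, 1726}, y ∈ {1870, 3739}.
172 is closer to x = 863; 418 is closer to y = 1870.
So the nearest intersection is the upper-left power point.

x = 863 px, y = 1870 px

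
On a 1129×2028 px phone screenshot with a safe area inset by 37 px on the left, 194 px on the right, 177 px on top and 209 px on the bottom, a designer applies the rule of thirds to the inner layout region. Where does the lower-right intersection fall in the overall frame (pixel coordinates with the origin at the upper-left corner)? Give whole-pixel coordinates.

x = 636 px, y = 1272 px

Content width = 1129 − 37 − 194 = 898 px; content height = 2028 − 177 − 209 = 1642 px.
Lower-right is two-thirds across and two-thirds down within the inner layout region.
x = 37 + 2 × 898/3 = 37 + 598.67 ≈ 636
y = 177 + 2 × 1642/3 = 177 + 1094.67 ≈ 1272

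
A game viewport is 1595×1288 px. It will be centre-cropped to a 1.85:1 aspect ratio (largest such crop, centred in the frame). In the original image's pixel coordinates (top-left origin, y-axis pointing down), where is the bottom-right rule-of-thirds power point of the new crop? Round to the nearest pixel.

x = 1063 px, y = 788 px

1595/1288 < 1.85/1, so the 1.85:1 crop keeps the full width 1595 and trims height to 1595 × 1/1.85 = 862.16 px.
Top offset = (1288 − 862.16)/2 = 212.92 px; left offset = 0.
Bottom-right is two-thirds across and two-thirds down within the crop:
x = 0.00 + 2 × 1595.00/3 ≈ 1063; y = 212.92 + 2 × 862.16/3 ≈ 788.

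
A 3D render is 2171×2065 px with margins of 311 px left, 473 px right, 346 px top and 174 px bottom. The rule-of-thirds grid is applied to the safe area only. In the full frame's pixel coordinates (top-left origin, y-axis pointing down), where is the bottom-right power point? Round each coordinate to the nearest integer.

x = 1236 px, y = 1376 px

Content width = 2171 − 311 − 473 = 1387 px; content height = 2065 − 346 − 174 = 1545 px.
Bottom-right is two-thirds across and two-thirds down within the safe area.
x = 311 + 2 × 1387/3 = 311 + 924.67 ≈ 1236
y = 346 + 2 × 1545/3 = 346 + 1030.00 ≈ 1376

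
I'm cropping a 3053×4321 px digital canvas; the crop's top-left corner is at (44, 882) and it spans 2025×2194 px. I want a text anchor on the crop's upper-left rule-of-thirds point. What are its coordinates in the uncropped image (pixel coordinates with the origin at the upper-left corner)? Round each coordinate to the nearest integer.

x = 719 px, y = 1613 px

One third of the crop width 2025 is 675.00 px.
One third of the crop height 2194 is 731.33 px.
The upper-left point is one-third across and one-third down within the crop:
x = 44 + 1 × 675.00 ≈ 719; y = 882 + 1 × 731.33 ≈ 1613.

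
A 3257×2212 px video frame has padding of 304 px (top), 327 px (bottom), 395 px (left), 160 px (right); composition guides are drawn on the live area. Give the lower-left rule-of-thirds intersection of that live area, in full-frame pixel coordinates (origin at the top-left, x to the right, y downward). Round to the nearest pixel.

Content width = 3257 − 395 − 160 = 2702 px; content height = 2212 − 304 − 327 = 1581 px.
Lower-left is one-third across and two-thirds down within the live area.
x = 395 + 1 × 2702/3 = 395 + 900.67 ≈ 1296
y = 304 + 2 × 1581/3 = 304 + 1054.00 ≈ 1358

x = 1296 px, y = 1358 px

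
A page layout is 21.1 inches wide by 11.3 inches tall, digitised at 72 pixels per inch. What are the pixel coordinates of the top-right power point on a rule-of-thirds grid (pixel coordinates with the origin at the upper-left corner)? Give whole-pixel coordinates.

In pixels the canvas is 21.1 × 72 = 1519.2 wide and 11.3 × 72 = 813.6 tall.
The top-right point is two-thirds across and one-third down:
x = 2 × 1519.2/3 ≈ 1013; y = 1 × 813.6/3 ≈ 271.

x = 1013 px, y = 271 px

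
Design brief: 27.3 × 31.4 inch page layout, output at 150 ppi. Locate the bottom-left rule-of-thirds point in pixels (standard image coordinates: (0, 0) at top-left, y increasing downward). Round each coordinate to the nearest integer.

In pixels the canvas is 27.3 × 150 = 4095 wide and 31.4 × 150 = 4710 tall.
The bottom-left point is one-third across and two-thirds down:
x = 1 × 4095/3 ≈ 1365; y = 2 × 4710/3 ≈ 3140.

x = 1365 px, y = 3140 px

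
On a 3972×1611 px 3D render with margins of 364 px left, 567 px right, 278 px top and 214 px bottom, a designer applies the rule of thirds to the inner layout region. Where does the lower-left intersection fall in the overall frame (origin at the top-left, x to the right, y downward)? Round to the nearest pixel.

Content width = 3972 − 364 − 567 = 3041 px; content height = 1611 − 278 − 214 = 1119 px.
Lower-left is one-third across and two-thirds down within the inner layout region.
x = 364 + 1 × 3041/3 = 364 + 1013.67 ≈ 1378
y = 278 + 2 × 1119/3 = 278 + 746.00 ≈ 1024

x = 1378 px, y = 1024 px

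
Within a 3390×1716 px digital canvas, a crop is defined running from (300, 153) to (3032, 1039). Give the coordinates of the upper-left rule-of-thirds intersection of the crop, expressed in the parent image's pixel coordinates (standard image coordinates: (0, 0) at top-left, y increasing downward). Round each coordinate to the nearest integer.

x = 1211 px, y = 448 px

Crop width = 3032 − 300 = 2732 px; one third is 910.67 px.
Crop height = 1039 − 153 = 886 px; one third is 295.33 px.
The upper-left point is one-third across and one-third down within the crop:
x = 300 + 1 × 910.67 ≈ 1211; y = 153 + 1 × 295.33 ≈ 448.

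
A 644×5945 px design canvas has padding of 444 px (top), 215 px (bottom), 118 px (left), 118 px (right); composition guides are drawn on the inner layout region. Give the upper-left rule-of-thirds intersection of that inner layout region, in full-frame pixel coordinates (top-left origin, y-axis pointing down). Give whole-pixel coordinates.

Content width = 644 − 118 − 118 = 408 px; content height = 5945 − 444 − 215 = 5286 px.
Upper-left is one-third across and one-third down within the inner layout region.
x = 118 + 1 × 408/3 = 118 + 136.00 ≈ 254
y = 444 + 1 × 5286/3 = 444 + 1762.00 ≈ 2206

x = 254 px, y = 2206 px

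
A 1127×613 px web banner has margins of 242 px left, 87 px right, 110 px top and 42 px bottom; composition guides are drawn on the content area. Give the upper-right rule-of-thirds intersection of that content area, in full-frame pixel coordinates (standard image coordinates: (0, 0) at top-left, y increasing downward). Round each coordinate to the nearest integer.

x = 774 px, y = 264 px

Content width = 1127 − 242 − 87 = 798 px; content height = 613 − 110 − 42 = 461 px.
Upper-right is two-thirds across and one-third down within the content area.
x = 242 + 2 × 798/3 = 242 + 532.00 ≈ 774
y = 110 + 1 × 461/3 = 110 + 153.67 ≈ 264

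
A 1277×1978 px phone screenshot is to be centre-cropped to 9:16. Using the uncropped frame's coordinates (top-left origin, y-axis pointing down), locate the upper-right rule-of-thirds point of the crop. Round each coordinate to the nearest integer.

(824, 659)

1277/1978 > 9/16, so the 9:16 crop keeps the full height 1978 and trims width to 1978 × 9/16 = 1112.62 px.
Left offset = (1277 − 1112.62)/2 = 82.19 px; top offset = 0.
Upper-right is two-thirds across and one-third down within the crop:
x = 82.19 + 2 × 1112.62/3 ≈ 824; y = 0.00 + 1 × 1978.00/3 ≈ 659.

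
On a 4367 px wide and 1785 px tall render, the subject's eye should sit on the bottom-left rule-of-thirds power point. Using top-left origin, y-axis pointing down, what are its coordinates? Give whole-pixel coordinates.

x = 1456 px, y = 1190 px

The bottom-left point sits one-third of the way across and two-thirds of the way down.
x = 1 × 4367/3 ≈ 1456; y = 2 × 1785/3 ≈ 1190.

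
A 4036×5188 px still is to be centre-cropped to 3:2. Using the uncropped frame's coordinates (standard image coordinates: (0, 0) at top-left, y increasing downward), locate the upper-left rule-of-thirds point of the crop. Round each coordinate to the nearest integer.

x = 1345 px, y = 2146 px

4036/5188 < 3/2, so the 3:2 crop keeps the full width 4036 and trims height to 4036 × 2/3 = 2690.67 px.
Top offset = (5188 − 2690.67)/2 = 1248.67 px; left offset = 0.
Upper-left is one-third across and one-third down within the crop:
x = 0.00 + 1 × 4036.00/3 ≈ 1345; y = 1248.67 + 1 × 2690.67/3 ≈ 2146.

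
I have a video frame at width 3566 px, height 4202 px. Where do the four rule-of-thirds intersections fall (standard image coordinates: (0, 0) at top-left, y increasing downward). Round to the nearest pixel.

One third of 3566 is 1188.67; one third of 4202 is 1400.67.
Vertical third lines at x = 1189 and x = 2377; horizontal third lines at y = 1401 and y = 2801.

(1189, 1401), (2377, 1401), (1189, 2801), (2377, 2801)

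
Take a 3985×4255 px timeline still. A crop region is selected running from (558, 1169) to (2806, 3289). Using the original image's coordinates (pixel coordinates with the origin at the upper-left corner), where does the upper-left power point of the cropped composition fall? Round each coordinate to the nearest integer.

Crop width = 2806 − 558 = 2248 px; one third is 749.33 px.
Crop height = 3289 − 1169 = 2120 px; one third is 706.67 px.
The upper-left point is one-third across and one-third down within the crop:
x = 558 + 1 × 749.33 ≈ 1307; y = 1169 + 1 × 706.67 ≈ 1876.

(1307, 1876)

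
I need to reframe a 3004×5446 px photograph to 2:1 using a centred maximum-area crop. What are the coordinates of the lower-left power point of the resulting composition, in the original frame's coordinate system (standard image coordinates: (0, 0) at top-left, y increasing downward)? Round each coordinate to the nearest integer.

(1001, 2973)

3004/5446 < 2/1, so the 2:1 crop keeps the full width 3004 and trims height to 3004 × 1/2 = 1502.00 px.
Top offset = (5446 − 1502.00)/2 = 1972.00 px; left offset = 0.
Lower-left is one-third across and two-thirds down within the crop:
x = 0.00 + 1 × 3004.00/3 ≈ 1001; y = 1972.00 + 2 × 1502.00/3 ≈ 2973.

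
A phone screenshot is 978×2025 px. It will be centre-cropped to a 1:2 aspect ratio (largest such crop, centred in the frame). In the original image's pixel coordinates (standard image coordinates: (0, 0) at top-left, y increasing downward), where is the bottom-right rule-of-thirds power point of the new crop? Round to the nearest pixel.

978/2025 < 1/2, so the 1:2 crop keeps the full width 978 and trims height to 978 × 2/1 = 1956.00 px.
Top offset = (2025 − 1956.00)/2 = 34.50 px; left offset = 0.
Bottom-right is two-thirds across and two-thirds down within the crop:
x = 0.00 + 2 × 978.00/3 ≈ 652; y = 34.50 + 2 × 1956.00/3 ≈ 1339.

x = 652 px, y = 1339 px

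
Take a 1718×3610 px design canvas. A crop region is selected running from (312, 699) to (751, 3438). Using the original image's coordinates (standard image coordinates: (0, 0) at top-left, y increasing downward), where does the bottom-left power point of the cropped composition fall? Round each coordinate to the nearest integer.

Crop width = 751 − 312 = 439 px; one third is 146.33 px.
Crop height = 3438 − 699 = 2739 px; one third is 913.00 px.
The bottom-left point is one-third across and two-thirds down within the crop:
x = 312 + 1 × 146.33 ≈ 458; y = 699 + 2 × 913.00 ≈ 2525.

(458, 2525)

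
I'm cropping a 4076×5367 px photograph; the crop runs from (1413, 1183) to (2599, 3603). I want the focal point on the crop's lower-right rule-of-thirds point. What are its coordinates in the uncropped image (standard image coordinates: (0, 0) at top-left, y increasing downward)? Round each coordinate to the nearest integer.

Crop width = 2599 − 1413 = 1186 px; one third is 395.33 px.
Crop height = 3603 − 1183 = 2420 px; one third is 806.67 px.
The lower-right point is two-thirds across and two-thirds down within the crop:
x = 1413 + 2 × 395.33 ≈ 2204; y = 1183 + 2 × 806.67 ≈ 2796.

(2204, 2796)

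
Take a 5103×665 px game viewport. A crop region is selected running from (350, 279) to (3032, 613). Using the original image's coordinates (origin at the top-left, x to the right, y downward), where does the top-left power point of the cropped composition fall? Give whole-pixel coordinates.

Crop width = 3032 − 350 = 2682 px; one third is 894.00 px.
Crop height = 613 − 279 = 334 px; one third is 111.33 px.
The top-left point is one-third across and one-third down within the crop:
x = 350 + 1 × 894.00 ≈ 1244; y = 279 + 1 × 111.33 ≈ 390.

x = 1244 px, y = 390 px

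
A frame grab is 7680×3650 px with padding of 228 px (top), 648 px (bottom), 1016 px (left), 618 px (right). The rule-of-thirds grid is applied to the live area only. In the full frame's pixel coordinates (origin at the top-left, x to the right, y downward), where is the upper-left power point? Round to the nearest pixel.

Content width = 7680 − 1016 − 618 = 6046 px; content height = 3650 − 228 − 648 = 2774 px.
Upper-left is one-third across and one-third down within the live area.
x = 1016 + 1 × 6046/3 = 1016 + 2015.33 ≈ 3031
y = 228 + 1 × 2774/3 = 228 + 924.67 ≈ 1153

(3031, 1153)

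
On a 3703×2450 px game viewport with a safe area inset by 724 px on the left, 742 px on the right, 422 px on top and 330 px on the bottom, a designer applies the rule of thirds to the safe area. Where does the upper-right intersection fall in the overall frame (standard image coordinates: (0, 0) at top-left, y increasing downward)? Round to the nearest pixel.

Content width = 3703 − 724 − 742 = 2237 px; content height = 2450 − 422 − 330 = 1698 px.
Upper-right is two-thirds across and one-third down within the safe area.
x = 724 + 2 × 2237/3 = 724 + 1491.33 ≈ 2215
y = 422 + 1 × 1698/3 = 422 + 566.00 ≈ 988

(2215, 988)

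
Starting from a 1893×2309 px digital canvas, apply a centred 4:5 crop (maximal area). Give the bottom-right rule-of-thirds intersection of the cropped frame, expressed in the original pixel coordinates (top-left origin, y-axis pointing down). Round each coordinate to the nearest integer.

(1254, 1539)

1893/2309 > 4/5, so the 4:5 crop keeps the full height 2309 and trims width to 2309 × 4/5 = 1847.20 px.
Left offset = (1893 − 1847.20)/2 = 22.90 px; top offset = 0.
Bottom-right is two-thirds across and two-thirds down within the crop:
x = 22.90 + 2 × 1847.20/3 ≈ 1254; y = 0.00 + 2 × 2309.00/3 ≈ 1539.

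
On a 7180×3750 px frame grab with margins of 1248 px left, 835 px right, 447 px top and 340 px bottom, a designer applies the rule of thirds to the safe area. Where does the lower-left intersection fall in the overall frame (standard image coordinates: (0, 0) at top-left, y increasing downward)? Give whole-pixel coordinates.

(2947, 2422)

Content width = 7180 − 1248 − 835 = 5097 px; content height = 3750 − 447 − 340 = 2963 px.
Lower-left is one-third across and two-thirds down within the safe area.
x = 1248 + 1 × 5097/3 = 1248 + 1699.00 ≈ 2947
y = 447 + 2 × 2963/3 = 447 + 1975.33 ≈ 2422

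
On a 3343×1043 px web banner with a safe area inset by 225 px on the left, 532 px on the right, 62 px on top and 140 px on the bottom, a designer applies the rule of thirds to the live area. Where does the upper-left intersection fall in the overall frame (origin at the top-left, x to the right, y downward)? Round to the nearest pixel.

Content width = 3343 − 225 − 532 = 2586 px; content height = 1043 − 62 − 140 = 841 px.
Upper-left is one-third across and one-third down within the live area.
x = 225 + 1 × 2586/3 = 225 + 862.00 ≈ 1087
y = 62 + 1 × 841/3 = 62 + 280.33 ≈ 342

(1087, 342)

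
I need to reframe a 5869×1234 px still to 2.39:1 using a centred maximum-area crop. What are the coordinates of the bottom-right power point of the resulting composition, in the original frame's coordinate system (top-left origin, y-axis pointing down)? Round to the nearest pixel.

5869/1234 > 2.39/1, so the 2.39:1 crop keeps the full height 1234 and trims width to 1234 × 2.39/1 = 2949.26 px.
Left offset = (5869 − 2949.26)/2 = 1459.87 px; top offset = 0.
Bottom-right is two-thirds across and two-thirds down within the crop:
x = 1459.87 + 2 × 2949.26/3 ≈ 3426; y = 0.00 + 2 × 1234.00/3 ≈ 823.

x = 3426 px, y = 823 px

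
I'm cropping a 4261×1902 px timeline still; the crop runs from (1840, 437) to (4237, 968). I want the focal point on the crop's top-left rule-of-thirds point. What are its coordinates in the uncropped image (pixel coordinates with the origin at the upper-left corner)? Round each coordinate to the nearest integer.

Crop width = 4237 − 1840 = 2397 px; one third is 799.00 px.
Crop height = 968 − 437 = 531 px; one third is 177.00 px.
The top-left point is one-third across and one-third down within the crop:
x = 1840 + 1 × 799.00 ≈ 2639; y = 437 + 1 × 177.00 ≈ 614.

x = 2639 px, y = 614 px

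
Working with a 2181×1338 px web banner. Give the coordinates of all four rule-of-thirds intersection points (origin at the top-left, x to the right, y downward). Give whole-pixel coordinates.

(727, 446), (1454, 446), (727, 892), (1454, 892)

One third of 2181 is 727; one third of 1338 is 446.
Vertical third lines at x = 727 and x = 1454; horizontal third lines at y = 446 and y = 892.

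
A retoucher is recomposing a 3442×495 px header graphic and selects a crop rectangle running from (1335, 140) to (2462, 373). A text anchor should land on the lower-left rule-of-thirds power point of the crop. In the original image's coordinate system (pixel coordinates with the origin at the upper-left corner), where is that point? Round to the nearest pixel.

Crop width = 2462 − 1335 = 1127 px; one third is 375.67 px.
Crop height = 373 − 140 = 233 px; one third is 77.67 px.
The lower-left point is one-third across and two-thirds down within the crop:
x = 1335 + 1 × 375.67 ≈ 1711; y = 140 + 2 × 77.67 ≈ 295.

(1711, 295)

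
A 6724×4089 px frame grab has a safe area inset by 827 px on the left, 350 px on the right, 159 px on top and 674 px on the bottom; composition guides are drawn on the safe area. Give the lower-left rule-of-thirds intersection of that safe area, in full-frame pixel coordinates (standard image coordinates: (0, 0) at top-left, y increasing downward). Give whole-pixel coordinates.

x = 2676 px, y = 2330 px

Content width = 6724 − 827 − 350 = 5547 px; content height = 4089 − 159 − 674 = 3256 px.
Lower-left is one-third across and two-thirds down within the safe area.
x = 827 + 1 × 5547/3 = 827 + 1849.00 ≈ 2676
y = 159 + 2 × 3256/3 = 159 + 2170.67 ≈ 2330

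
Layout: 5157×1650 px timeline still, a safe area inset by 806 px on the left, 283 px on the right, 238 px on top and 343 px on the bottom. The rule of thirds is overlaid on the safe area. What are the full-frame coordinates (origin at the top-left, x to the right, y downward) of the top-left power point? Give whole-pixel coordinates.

x = 2162 px, y = 594 px

Content width = 5157 − 806 − 283 = 4068 px; content height = 1650 − 238 − 343 = 1069 px.
Top-left is one-third across and one-third down within the safe area.
x = 806 + 1 × 4068/3 = 806 + 1356.00 ≈ 2162
y = 238 + 1 × 1069/3 = 238 + 356.33 ≈ 594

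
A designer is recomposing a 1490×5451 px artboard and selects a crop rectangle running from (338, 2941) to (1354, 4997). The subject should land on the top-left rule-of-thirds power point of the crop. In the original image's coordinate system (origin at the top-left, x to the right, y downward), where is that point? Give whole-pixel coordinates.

(677, 3626)

Crop width = 1354 − 338 = 1016 px; one third is 338.67 px.
Crop height = 4997 − 2941 = 2056 px; one third is 685.33 px.
The top-left point is one-third across and one-third down within the crop:
x = 338 + 1 × 338.67 ≈ 677; y = 2941 + 1 × 685.33 ≈ 3626.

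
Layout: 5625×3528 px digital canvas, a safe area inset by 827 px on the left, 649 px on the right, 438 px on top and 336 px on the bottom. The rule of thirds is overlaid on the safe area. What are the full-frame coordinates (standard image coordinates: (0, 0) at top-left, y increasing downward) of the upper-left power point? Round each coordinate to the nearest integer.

Content width = 5625 − 827 − 649 = 4149 px; content height = 3528 − 438 − 336 = 2754 px.
Upper-left is one-third across and one-third down within the safe area.
x = 827 + 1 × 4149/3 = 827 + 1383.00 ≈ 2210
y = 438 + 1 × 2754/3 = 438 + 918.00 ≈ 1356

x = 2210 px, y = 1356 px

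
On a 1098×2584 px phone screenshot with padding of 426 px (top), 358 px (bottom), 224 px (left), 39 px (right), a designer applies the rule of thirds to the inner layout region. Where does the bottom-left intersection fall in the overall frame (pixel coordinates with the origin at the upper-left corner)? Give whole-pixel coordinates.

(502, 1626)

Content width = 1098 − 224 − 39 = 835 px; content height = 2584 − 426 − 358 = 1800 px.
Bottom-left is one-third across and two-thirds down within the inner layout region.
x = 224 + 1 × 835/3 = 224 + 278.33 ≈ 502
y = 426 + 2 × 1800/3 = 426 + 1200.00 ≈ 1626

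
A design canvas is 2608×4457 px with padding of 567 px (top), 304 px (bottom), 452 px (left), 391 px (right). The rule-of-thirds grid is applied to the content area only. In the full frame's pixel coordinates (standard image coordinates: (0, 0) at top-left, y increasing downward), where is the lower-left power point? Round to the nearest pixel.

Content width = 2608 − 452 − 391 = 1765 px; content height = 4457 − 567 − 304 = 3586 px.
Lower-left is one-third across and two-thirds down within the content area.
x = 452 + 1 × 1765/3 = 452 + 588.33 ≈ 1040
y = 567 + 2 × 3586/3 = 567 + 2390.67 ≈ 2958

(1040, 2958)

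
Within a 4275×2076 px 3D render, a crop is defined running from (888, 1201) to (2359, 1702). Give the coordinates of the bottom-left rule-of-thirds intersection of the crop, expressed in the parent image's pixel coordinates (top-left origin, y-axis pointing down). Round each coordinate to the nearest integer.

x = 1378 px, y = 1535 px

Crop width = 2359 − 888 = 1471 px; one third is 490.33 px.
Crop height = 1702 − 1201 = 501 px; one third is 167.00 px.
The bottom-left point is one-third across and two-thirds down within the crop:
x = 888 + 1 × 490.33 ≈ 1378; y = 1201 + 2 × 167.00 ≈ 1535.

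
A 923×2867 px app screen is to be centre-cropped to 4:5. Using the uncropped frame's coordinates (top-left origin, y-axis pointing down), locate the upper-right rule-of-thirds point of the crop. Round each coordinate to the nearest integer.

923/2867 < 4/5, so the 4:5 crop keeps the full width 923 and trims height to 923 × 5/4 = 1153.75 px.
Top offset = (2867 − 1153.75)/2 = 856.62 px; left offset = 0.
Upper-right is two-thirds across and one-third down within the crop:
x = 0.00 + 2 × 923.00/3 ≈ 615; y = 856.62 + 1 × 1153.75/3 ≈ 1241.

(615, 1241)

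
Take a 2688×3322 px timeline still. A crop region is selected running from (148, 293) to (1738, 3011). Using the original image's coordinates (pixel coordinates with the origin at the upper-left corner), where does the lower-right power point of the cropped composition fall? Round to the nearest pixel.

Crop width = 1738 − 148 = 1590 px; one third is 530.00 px.
Crop height = 3011 − 293 = 2718 px; one third is 906.00 px.
The lower-right point is two-thirds across and two-thirds down within the crop:
x = 148 + 2 × 530.00 ≈ 1208; y = 293 + 2 × 906.00 ≈ 2105.

x = 1208 px, y = 2105 px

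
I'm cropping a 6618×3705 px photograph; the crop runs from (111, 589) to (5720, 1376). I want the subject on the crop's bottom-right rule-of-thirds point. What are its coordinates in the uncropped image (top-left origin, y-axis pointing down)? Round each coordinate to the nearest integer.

x = 3850 px, y = 1114 px

Crop width = 5720 − 111 = 5609 px; one third is 1869.67 px.
Crop height = 1376 − 589 = 787 px; one third is 262.33 px.
The bottom-right point is two-thirds across and two-thirds down within the crop:
x = 111 + 2 × 1869.67 ≈ 3850; y = 589 + 2 × 262.33 ≈ 1114.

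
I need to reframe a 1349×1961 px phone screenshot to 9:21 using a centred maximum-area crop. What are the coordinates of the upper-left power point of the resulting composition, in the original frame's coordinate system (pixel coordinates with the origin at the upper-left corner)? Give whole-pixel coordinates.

x = 534 px, y = 654 px

1349/1961 > 9/21, so the 9:21 crop keeps the full height 1961 and trims width to 1961 × 9/21 = 840.43 px.
Left offset = (1349 − 840.43)/2 = 254.29 px; top offset = 0.
Upper-left is one-third across and one-third down within the crop:
x = 254.29 + 1 × 840.43/3 ≈ 534; y = 0.00 + 1 × 1961.00/3 ≈ 654.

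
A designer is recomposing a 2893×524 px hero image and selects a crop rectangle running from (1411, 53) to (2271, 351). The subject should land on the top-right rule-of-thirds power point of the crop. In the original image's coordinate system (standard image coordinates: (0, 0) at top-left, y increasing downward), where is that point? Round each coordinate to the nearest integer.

x = 1984 px, y = 152 px

Crop width = 2271 − 1411 = 860 px; one third is 286.67 px.
Crop height = 351 − 53 = 298 px; one third is 99.33 px.
The top-right point is two-thirds across and one-third down within the crop:
x = 1411 + 2 × 286.67 ≈ 1984; y = 53 + 1 × 99.33 ≈ 152.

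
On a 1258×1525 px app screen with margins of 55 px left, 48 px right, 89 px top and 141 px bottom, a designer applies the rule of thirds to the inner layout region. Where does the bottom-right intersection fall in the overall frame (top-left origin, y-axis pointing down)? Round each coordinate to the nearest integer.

Content width = 1258 − 55 − 48 = 1155 px; content height = 1525 − 89 − 141 = 1295 px.
Bottom-right is two-thirds across and two-thirds down within the inner layout region.
x = 55 + 2 × 1155/3 = 55 + 770.00 ≈ 825
y = 89 + 2 × 1295/3 = 89 + 863.33 ≈ 952

x = 825 px, y = 952 px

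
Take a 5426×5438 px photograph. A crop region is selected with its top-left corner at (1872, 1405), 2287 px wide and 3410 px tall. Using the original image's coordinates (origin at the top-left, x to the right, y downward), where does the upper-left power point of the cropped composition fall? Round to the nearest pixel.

One third of the crop width 2287 is 762.33 px.
One third of the crop height 3410 is 1136.67 px.
The upper-left point is one-third across and one-third down within the crop:
x = 1872 + 1 × 762.33 ≈ 2634; y = 1405 + 1 × 1136.67 ≈ 2542.

(2634, 2542)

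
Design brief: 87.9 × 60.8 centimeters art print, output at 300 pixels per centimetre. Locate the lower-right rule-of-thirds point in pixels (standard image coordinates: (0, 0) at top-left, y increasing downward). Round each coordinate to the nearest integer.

In pixels the canvas is 87.9 × 300 = 26370 wide and 60.8 × 300 = 18240 tall.
The lower-right point is two-thirds across and two-thirds down:
x = 2 × 26370/3 ≈ 17580; y = 2 × 18240/3 ≈ 12160.

(17580, 12160)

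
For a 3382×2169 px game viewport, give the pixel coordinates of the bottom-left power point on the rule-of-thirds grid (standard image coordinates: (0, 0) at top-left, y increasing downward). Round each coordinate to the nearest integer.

(1127, 1446)

The bottom-left point sits one-third of the way across and two-thirds of the way down.
x = 1 × 3382/3 ≈ 1127; y = 2 × 2169/3 ≈ 1446.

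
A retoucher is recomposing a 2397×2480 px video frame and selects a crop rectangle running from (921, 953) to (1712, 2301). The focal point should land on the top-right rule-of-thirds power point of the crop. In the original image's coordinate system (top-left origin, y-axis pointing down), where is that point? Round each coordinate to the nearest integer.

Crop width = 1712 − 921 = 791 px; one third is 263.67 px.
Crop height = 2301 − 953 = 1348 px; one third is 449.33 px.
The top-right point is two-thirds across and one-third down within the crop:
x = 921 + 2 × 263.67 ≈ 1448; y = 953 + 1 × 449.33 ≈ 1402.

(1448, 1402)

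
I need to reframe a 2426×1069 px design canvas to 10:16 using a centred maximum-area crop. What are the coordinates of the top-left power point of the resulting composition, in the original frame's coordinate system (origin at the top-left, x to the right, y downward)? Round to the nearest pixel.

x = 1102 px, y = 356 px

2426/1069 > 10/16, so the 10:16 crop keeps the full height 1069 and trims width to 1069 × 10/16 = 668.12 px.
Left offset = (2426 − 668.12)/2 = 878.94 px; top offset = 0.
Top-left is one-third across and one-third down within the crop:
x = 878.94 + 1 × 668.12/3 ≈ 1102; y = 0.00 + 1 × 1069.00/3 ≈ 356.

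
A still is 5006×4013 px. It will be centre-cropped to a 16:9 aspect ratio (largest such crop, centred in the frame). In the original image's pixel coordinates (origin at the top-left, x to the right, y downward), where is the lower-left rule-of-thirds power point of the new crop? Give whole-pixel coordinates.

5006/4013 < 16/9, so the 16:9 crop keeps the full width 5006 and trims height to 5006 × 9/16 = 2815.88 px.
Top offset = (4013 − 2815.88)/2 = 598.56 px; left offset = 0.
Lower-left is one-third across and two-thirds down within the crop:
x = 0.00 + 1 × 5006.00/3 ≈ 1669; y = 598.56 + 2 × 2815.88/3 ≈ 2476.

x = 1669 px, y = 2476 px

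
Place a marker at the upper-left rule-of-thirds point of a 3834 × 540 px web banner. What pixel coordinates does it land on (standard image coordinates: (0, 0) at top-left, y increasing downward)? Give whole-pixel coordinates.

x = 1278 px, y = 180 px

The upper-left point sits one-third of the way across and one-third of the way down.
x = 1 × 3834/3 ≈ 1278; y = 1 × 540/3 ≈ 180.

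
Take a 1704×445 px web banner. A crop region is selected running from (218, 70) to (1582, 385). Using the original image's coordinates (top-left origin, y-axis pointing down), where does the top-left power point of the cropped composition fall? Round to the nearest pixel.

Crop width = 1582 − 218 = 1364 px; one third is 454.67 px.
Crop height = 385 − 70 = 315 px; one third is 105.00 px.
The top-left point is one-third across and one-third down within the crop:
x = 218 + 1 × 454.67 ≈ 673; y = 70 + 1 × 105.00 ≈ 175.

(673, 175)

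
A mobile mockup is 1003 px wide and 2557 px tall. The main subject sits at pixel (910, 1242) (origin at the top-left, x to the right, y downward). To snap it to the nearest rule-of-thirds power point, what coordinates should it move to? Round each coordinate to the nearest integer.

(669, 852)

Third lines: x ∈ {334, 669}, y ∈ {852, 1705}.
910 is closer to x = 669; 1242 is closer to y = 852.
So the nearest intersection is the upper-right power point.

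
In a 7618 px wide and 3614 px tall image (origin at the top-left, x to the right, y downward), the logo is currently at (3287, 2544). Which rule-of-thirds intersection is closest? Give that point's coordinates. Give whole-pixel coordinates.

Third lines: x ∈ {2539, 5079}, y ∈ {1205, 2409}.
3287 is closer to x = 2539; 2544 is closer to y = 2409.
So the nearest intersection is the lower-left power point.

x = 2539 px, y = 2409 px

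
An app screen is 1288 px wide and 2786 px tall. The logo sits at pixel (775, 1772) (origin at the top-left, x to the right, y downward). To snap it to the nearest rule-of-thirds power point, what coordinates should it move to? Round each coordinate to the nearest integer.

x = 859 px, y = 1857 px

Third lines: x ∈ {429, 859}, y ∈ {929, 1857}.
775 is closer to x = 859; 1772 is closer to y = 1857.
So the nearest intersection is the lower-right power point.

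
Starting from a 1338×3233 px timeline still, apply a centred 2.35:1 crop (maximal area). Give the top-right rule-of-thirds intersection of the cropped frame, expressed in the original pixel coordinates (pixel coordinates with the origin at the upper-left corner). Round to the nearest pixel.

(892, 1522)

1338/3233 < 2.35/1, so the 2.35:1 crop keeps the full width 1338 and trims height to 1338 × 1/2.35 = 569.36 px.
Top offset = (3233 − 569.36)/2 = 1331.82 px; left offset = 0.
Top-right is two-thirds across and one-third down within the crop:
x = 0.00 + 2 × 1338.00/3 ≈ 892; y = 1331.82 + 1 × 569.36/3 ≈ 1522.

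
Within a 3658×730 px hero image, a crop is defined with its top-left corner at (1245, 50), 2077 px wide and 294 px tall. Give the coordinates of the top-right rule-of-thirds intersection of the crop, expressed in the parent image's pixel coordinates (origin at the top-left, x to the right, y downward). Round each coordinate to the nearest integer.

One third of the crop width 2077 is 692.33 px.
One third of the crop height 294 is 98.00 px.
The top-right point is two-thirds across and one-third down within the crop:
x = 1245 + 2 × 692.33 ≈ 2630; y = 50 + 1 × 98.00 ≈ 148.

x = 2630 px, y = 148 px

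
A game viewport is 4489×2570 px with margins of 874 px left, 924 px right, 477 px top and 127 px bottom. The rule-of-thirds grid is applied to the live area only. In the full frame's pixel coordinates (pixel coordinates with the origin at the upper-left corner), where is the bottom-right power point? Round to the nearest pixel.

Content width = 4489 − 874 − 924 = 2691 px; content height = 2570 − 477 − 127 = 1966 px.
Bottom-right is two-thirds across and two-thirds down within the live area.
x = 874 + 2 × 2691/3 = 874 + 1794.00 ≈ 2668
y = 477 + 2 × 1966/3 = 477 + 1310.67 ≈ 1788

x = 2668 px, y = 1788 px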